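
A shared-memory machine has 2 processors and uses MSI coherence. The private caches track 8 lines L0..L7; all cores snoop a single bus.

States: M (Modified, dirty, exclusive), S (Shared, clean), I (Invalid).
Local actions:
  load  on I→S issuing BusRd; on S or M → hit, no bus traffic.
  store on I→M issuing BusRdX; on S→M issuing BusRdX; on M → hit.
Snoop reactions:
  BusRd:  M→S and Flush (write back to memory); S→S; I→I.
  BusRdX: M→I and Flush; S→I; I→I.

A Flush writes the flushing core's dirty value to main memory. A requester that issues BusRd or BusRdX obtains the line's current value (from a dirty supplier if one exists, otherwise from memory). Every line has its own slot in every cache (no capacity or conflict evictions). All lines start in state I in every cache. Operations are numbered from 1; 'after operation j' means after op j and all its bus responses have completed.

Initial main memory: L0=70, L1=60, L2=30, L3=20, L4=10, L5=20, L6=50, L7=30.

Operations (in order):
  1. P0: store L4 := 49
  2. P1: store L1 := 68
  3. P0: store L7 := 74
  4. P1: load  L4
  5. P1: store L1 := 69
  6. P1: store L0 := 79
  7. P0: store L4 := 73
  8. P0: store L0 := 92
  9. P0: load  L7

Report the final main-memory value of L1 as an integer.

  op1 P0: store L4 := 49 → M/I on L4; bus BusRdX; mem=10
  op2 P1: store L1 := 68 → I/M on L1; bus BusRdX; mem=60
  op3 P0: store L7 := 74 → M/I on L7; bus BusRdX; mem=30
  op4 P1: load  L4 → S/S on L4; bus BusRd Flush; mem=49
  op5 P1: store L1 := 69 → I/M on L1; bus (none); mem=60
  op6 P1: store L0 := 79 → I/M on L0; bus BusRdX; mem=70
  op7 P0: store L4 := 73 → M/I on L4; bus BusRdX; mem=49
  op8 P0: store L0 := 92 → M/I on L0; bus BusRdX Flush; mem=79
  op9 P0: load  L7 → M/I on L7; bus (none); mem=30

memory[L1] = 60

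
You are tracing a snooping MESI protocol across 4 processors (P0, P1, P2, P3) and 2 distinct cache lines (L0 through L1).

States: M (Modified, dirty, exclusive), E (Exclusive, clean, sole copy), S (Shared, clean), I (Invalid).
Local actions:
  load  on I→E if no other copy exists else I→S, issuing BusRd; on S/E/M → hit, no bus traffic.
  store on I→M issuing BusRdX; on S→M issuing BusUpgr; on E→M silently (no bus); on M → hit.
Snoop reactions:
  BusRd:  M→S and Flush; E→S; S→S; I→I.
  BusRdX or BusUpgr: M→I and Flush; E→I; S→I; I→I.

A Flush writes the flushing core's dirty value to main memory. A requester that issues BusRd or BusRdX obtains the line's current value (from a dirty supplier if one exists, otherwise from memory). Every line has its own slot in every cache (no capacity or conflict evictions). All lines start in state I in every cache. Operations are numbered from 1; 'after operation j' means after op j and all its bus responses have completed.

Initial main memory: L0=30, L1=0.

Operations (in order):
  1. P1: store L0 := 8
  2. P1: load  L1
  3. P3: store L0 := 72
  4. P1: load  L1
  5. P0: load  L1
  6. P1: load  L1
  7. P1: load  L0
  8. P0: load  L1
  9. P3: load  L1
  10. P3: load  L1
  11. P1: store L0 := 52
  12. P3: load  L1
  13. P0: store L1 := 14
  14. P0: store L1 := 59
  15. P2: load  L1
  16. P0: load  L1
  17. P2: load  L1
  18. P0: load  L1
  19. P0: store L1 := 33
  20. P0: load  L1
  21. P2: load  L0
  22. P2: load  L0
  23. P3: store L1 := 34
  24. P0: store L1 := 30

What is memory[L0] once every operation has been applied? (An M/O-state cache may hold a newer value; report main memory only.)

memory[L0] = 52

  op1 P1: store L0 := 8 → I/M/I/I on L0; bus BusRdX; mem=30
  op2 P1: load  L1 → I/E/I/I on L1; bus BusRd; mem=0
  op3 P3: store L0 := 72 → I/I/I/M on L0; bus BusRdX Flush; mem=8
  op4 P1: load  L1 → I/E/I/I on L1; bus (none); mem=0
  op5 P0: load  L1 → S/S/I/I on L1; bus BusRd; mem=0
  op6 P1: load  L1 → S/S/I/I on L1; bus (none); mem=0
  op7 P1: load  L0 → I/S/I/S on L0; bus BusRd Flush; mem=72
  op8 P0: load  L1 → S/S/I/I on L1; bus (none); mem=0
  op9 P3: load  L1 → S/S/I/S on L1; bus BusRd; mem=0
  op10 P3: load  L1 → S/S/I/S on L1; bus (none); mem=0
  op11 P1: store L0 := 52 → I/M/I/I on L0; bus BusUpgr; mem=72
  op12 P3: load  L1 → S/S/I/S on L1; bus (none); mem=0
  op13 P0: store L1 := 14 → M/I/I/I on L1; bus BusUpgr; mem=0
  op14 P0: store L1 := 59 → M/I/I/I on L1; bus (none); mem=0
  op15 P2: load  L1 → S/I/S/I on L1; bus BusRd Flush; mem=59
  op16 P0: load  L1 → S/I/S/I on L1; bus (none); mem=59
  op17 P2: load  L1 → S/I/S/I on L1; bus (none); mem=59
  op18 P0: load  L1 → S/I/S/I on L1; bus (none); mem=59
  op19 P0: store L1 := 33 → M/I/I/I on L1; bus BusUpgr; mem=59
  op20 P0: load  L1 → M/I/I/I on L1; bus (none); mem=59
  op21 P2: load  L0 → I/S/S/I on L0; bus BusRd Flush; mem=52
  op22 P2: load  L0 → I/S/S/I on L0; bus (none); mem=52
  op23 P3: store L1 := 34 → I/I/I/M on L1; bus BusRdX Flush; mem=33
  op24 P0: store L1 := 30 → M/I/I/I on L1; bus BusRdX Flush; mem=34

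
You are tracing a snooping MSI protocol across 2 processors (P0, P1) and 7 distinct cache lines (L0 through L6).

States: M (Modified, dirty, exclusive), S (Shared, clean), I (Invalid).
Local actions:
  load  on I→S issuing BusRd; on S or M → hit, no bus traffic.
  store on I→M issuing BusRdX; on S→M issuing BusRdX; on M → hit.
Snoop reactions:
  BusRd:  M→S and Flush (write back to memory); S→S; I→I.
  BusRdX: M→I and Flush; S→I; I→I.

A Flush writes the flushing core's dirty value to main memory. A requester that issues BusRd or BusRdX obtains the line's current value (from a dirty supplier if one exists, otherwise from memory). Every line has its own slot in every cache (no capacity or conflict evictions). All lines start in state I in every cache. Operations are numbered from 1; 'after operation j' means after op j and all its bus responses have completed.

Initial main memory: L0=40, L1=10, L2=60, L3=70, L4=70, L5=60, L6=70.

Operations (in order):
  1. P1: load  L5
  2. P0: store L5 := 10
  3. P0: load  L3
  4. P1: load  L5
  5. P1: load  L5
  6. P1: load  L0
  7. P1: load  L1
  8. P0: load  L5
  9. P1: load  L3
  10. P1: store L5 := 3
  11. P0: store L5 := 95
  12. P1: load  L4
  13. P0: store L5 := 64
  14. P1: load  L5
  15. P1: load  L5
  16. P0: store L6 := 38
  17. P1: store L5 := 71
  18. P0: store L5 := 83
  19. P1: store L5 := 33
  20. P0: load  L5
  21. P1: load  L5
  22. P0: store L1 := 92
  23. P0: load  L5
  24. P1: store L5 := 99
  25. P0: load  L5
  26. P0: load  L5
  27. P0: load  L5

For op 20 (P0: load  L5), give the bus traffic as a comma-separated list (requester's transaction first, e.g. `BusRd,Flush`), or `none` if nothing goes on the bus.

bus = BusRd,Flush

step 1: P1: load  L5  ⟶  IS  (L5)  txn=BusRd  M[L5]=60
step 2: P0: store L5 := 10  ⟶  MI  (L5)  txn=BusRdX  M[L5]=60
step 3: P0: load  L3  ⟶  SI  (L3)  txn=BusRd  M[L3]=70
step 4: P1: load  L5  ⟶  SS  (L5)  txn=BusRd+Flush  M[L5]=10
step 5: P1: load  L5  ⟶  SS  (L5)  txn=∅  M[L5]=10
step 6: P1: load  L0  ⟶  IS  (L0)  txn=BusRd  M[L0]=40
step 7: P1: load  L1  ⟶  IS  (L1)  txn=BusRd  M[L1]=10
step 8: P0: load  L5  ⟶  SS  (L5)  txn=∅  M[L5]=10
step 9: P1: load  L3  ⟶  SS  (L3)  txn=BusRd  M[L3]=70
step 10: P1: store L5 := 3  ⟶  IM  (L5)  txn=BusRdX  M[L5]=10
step 11: P0: store L5 := 95  ⟶  MI  (L5)  txn=BusRdX+Flush  M[L5]=3
step 12: P1: load  L4  ⟶  IS  (L4)  txn=BusRd  M[L4]=70
step 13: P0: store L5 := 64  ⟶  MI  (L5)  txn=∅  M[L5]=3
step 14: P1: load  L5  ⟶  SS  (L5)  txn=BusRd+Flush  M[L5]=64
step 15: P1: load  L5  ⟶  SS  (L5)  txn=∅  M[L5]=64
step 16: P0: store L6 := 38  ⟶  MI  (L6)  txn=BusRdX  M[L6]=70
step 17: P1: store L5 := 71  ⟶  IM  (L5)  txn=BusRdX  M[L5]=64
step 18: P0: store L5 := 83  ⟶  MI  (L5)  txn=BusRdX+Flush  M[L5]=71
step 19: P1: store L5 := 33  ⟶  IM  (L5)  txn=BusRdX+Flush  M[L5]=83
step 20: P0: load  L5  ⟶  SS  (L5)  txn=BusRd+Flush  M[L5]=33
step 21: P1: load  L5  ⟶  SS  (L5)  txn=∅  M[L5]=33
step 22: P0: store L1 := 92  ⟶  MI  (L1)  txn=BusRdX  M[L1]=10
step 23: P0: load  L5  ⟶  SS  (L5)  txn=∅  M[L5]=33
step 24: P1: store L5 := 99  ⟶  IM  (L5)  txn=BusRdX  M[L5]=33
step 25: P0: load  L5  ⟶  SS  (L5)  txn=BusRd+Flush  M[L5]=99
step 26: P0: load  L5  ⟶  SS  (L5)  txn=∅  M[L5]=99
step 27: P0: load  L5  ⟶  SS  (L5)  txn=∅  M[L5]=99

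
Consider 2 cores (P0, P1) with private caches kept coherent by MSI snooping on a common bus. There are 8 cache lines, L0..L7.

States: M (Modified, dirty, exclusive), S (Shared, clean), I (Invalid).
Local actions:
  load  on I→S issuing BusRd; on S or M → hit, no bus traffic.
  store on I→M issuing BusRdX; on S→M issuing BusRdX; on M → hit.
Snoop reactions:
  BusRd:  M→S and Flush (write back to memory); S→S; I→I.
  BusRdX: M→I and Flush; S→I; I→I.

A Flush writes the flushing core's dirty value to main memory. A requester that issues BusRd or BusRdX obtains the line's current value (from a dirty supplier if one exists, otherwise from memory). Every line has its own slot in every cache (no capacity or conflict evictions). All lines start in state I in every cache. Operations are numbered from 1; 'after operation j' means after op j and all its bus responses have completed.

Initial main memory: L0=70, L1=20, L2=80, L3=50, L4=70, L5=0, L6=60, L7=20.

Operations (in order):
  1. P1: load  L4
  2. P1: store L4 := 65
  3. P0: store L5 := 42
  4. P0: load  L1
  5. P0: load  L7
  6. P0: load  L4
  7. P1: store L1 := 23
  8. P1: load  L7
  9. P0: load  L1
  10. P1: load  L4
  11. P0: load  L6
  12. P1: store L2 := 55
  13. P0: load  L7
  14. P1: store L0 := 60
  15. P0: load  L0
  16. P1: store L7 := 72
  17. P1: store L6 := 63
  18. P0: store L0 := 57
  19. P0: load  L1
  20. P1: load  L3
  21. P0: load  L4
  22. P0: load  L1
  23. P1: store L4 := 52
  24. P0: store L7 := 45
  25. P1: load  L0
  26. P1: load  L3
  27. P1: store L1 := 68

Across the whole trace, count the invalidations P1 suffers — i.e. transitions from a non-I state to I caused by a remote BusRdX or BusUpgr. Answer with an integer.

step 1: P1: load  L4  ⟶  IS  (L4)  txn=BusRd  M[L4]=70
step 2: P1: store L4 := 65  ⟶  IM  (L4)  txn=BusRdX  M[L4]=70
step 3: P0: store L5 := 42  ⟶  MI  (L5)  txn=BusRdX  M[L5]=0
step 4: P0: load  L1  ⟶  SI  (L1)  txn=BusRd  M[L1]=20
step 5: P0: load  L7  ⟶  SI  (L7)  txn=BusRd  M[L7]=20
step 6: P0: load  L4  ⟶  SS  (L4)  txn=BusRd+Flush  M[L4]=65
step 7: P1: store L1 := 23  ⟶  IM  (L1)  txn=BusRdX  M[L1]=20
step 8: P1: load  L7  ⟶  SS  (L7)  txn=BusRd  M[L7]=20
step 9: P0: load  L1  ⟶  SS  (L1)  txn=BusRd+Flush  M[L1]=23
step 10: P1: load  L4  ⟶  SS  (L4)  txn=∅  M[L4]=65
step 11: P0: load  L6  ⟶  SI  (L6)  txn=BusRd  M[L6]=60
step 12: P1: store L2 := 55  ⟶  IM  (L2)  txn=BusRdX  M[L2]=80
step 13: P0: load  L7  ⟶  SS  (L7)  txn=∅  M[L7]=20
step 14: P1: store L0 := 60  ⟶  IM  (L0)  txn=BusRdX  M[L0]=70
step 15: P0: load  L0  ⟶  SS  (L0)  txn=BusRd+Flush  M[L0]=60
step 16: P1: store L7 := 72  ⟶  IM  (L7)  txn=BusRdX  M[L7]=20
step 17: P1: store L6 := 63  ⟶  IM  (L6)  txn=BusRdX  M[L6]=60
step 18: P0: store L0 := 57  ⟶  MI  (L0)  txn=BusRdX  M[L0]=60
step 19: P0: load  L1  ⟶  SS  (L1)  txn=∅  M[L1]=23
step 20: P1: load  L3  ⟶  IS  (L3)  txn=BusRd  M[L3]=50
step 21: P0: load  L4  ⟶  SS  (L4)  txn=∅  M[L4]=65
step 22: P0: load  L1  ⟶  SS  (L1)  txn=∅  M[L1]=23
step 23: P1: store L4 := 52  ⟶  IM  (L4)  txn=BusRdX  M[L4]=65
step 24: P0: store L7 := 45  ⟶  MI  (L7)  txn=BusRdX+Flush  M[L7]=72
step 25: P1: load  L0  ⟶  SS  (L0)  txn=BusRd+Flush  M[L0]=57
step 26: P1: load  L3  ⟶  IS  (L3)  txn=∅  M[L3]=50
step 27: P1: store L1 := 68  ⟶  IM  (L1)  txn=BusRdX  M[L1]=23

invalidations = 2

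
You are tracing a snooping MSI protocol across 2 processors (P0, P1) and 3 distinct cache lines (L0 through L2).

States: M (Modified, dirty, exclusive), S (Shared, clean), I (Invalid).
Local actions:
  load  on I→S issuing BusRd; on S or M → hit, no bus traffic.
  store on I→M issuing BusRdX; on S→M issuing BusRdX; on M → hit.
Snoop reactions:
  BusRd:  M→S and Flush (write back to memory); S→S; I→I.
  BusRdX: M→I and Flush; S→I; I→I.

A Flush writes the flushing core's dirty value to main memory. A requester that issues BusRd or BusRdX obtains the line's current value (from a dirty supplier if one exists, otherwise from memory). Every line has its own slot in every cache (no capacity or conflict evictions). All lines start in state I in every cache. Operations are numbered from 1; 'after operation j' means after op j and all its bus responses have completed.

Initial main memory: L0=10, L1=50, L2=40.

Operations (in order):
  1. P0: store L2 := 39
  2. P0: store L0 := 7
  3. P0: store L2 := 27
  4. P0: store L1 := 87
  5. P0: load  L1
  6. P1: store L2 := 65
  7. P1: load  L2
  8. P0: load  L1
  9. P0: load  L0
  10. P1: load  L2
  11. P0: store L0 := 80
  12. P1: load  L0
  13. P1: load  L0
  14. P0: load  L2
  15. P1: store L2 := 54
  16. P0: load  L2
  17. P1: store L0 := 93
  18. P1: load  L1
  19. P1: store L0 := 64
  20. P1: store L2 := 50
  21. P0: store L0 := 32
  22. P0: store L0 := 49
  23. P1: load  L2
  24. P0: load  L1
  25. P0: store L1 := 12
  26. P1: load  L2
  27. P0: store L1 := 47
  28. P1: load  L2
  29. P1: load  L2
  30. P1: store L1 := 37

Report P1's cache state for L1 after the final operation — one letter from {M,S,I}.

1. P0: store L2 := 39  bus=[BusRdX]  L2: P0=M P1=I  mem[L2]=40
2. P0: store L0 := 7  bus=[BusRdX]  L0: P0=M P1=I  mem[L0]=10
3. P0: store L2 := 27  bus=[-]  L2: P0=M P1=I  mem[L2]=40
4. P0: store L1 := 87  bus=[BusRdX]  L1: P0=M P1=I  mem[L1]=50
5. P0: load  L1  bus=[-]  L1: P0=M P1=I  mem[L1]=50
6. P1: store L2 := 65  bus=[BusRdX,Flush]  L2: P0=I P1=M  mem[L2]=27
7. P1: load  L2  bus=[-]  L2: P0=I P1=M  mem[L2]=27
8. P0: load  L1  bus=[-]  L1: P0=M P1=I  mem[L1]=50
9. P0: load  L0  bus=[-]  L0: P0=M P1=I  mem[L0]=10
10. P1: load  L2  bus=[-]  L2: P0=I P1=M  mem[L2]=27
11. P0: store L0 := 80  bus=[-]  L0: P0=M P1=I  mem[L0]=10
12. P1: load  L0  bus=[BusRd,Flush]  L0: P0=S P1=S  mem[L0]=80
13. P1: load  L0  bus=[-]  L0: P0=S P1=S  mem[L0]=80
14. P0: load  L2  bus=[BusRd,Flush]  L2: P0=S P1=S  mem[L2]=65
15. P1: store L2 := 54  bus=[BusRdX]  L2: P0=I P1=M  mem[L2]=65
16. P0: load  L2  bus=[BusRd,Flush]  L2: P0=S P1=S  mem[L2]=54
17. P1: store L0 := 93  bus=[BusRdX]  L0: P0=I P1=M  mem[L0]=80
18. P1: load  L1  bus=[BusRd,Flush]  L1: P0=S P1=S  mem[L1]=87
19. P1: store L0 := 64  bus=[-]  L0: P0=I P1=M  mem[L0]=80
20. P1: store L2 := 50  bus=[BusRdX]  L2: P0=I P1=M  mem[L2]=54
21. P0: store L0 := 32  bus=[BusRdX,Flush]  L0: P0=M P1=I  mem[L0]=64
22. P0: store L0 := 49  bus=[-]  L0: P0=M P1=I  mem[L0]=64
23. P1: load  L2  bus=[-]  L2: P0=I P1=M  mem[L2]=54
24. P0: load  L1  bus=[-]  L1: P0=S P1=S  mem[L1]=87
25. P0: store L1 := 12  bus=[BusRdX]  L1: P0=M P1=I  mem[L1]=87
26. P1: load  L2  bus=[-]  L2: P0=I P1=M  mem[L2]=54
27. P0: store L1 := 47  bus=[-]  L1: P0=M P1=I  mem[L1]=87
28. P1: load  L2  bus=[-]  L2: P0=I P1=M  mem[L2]=54
29. P1: load  L2  bus=[-]  L2: P0=I P1=M  mem[L2]=54
30. P1: store L1 := 37  bus=[BusRdX,Flush]  L1: P0=I P1=M  mem[L1]=47

state = M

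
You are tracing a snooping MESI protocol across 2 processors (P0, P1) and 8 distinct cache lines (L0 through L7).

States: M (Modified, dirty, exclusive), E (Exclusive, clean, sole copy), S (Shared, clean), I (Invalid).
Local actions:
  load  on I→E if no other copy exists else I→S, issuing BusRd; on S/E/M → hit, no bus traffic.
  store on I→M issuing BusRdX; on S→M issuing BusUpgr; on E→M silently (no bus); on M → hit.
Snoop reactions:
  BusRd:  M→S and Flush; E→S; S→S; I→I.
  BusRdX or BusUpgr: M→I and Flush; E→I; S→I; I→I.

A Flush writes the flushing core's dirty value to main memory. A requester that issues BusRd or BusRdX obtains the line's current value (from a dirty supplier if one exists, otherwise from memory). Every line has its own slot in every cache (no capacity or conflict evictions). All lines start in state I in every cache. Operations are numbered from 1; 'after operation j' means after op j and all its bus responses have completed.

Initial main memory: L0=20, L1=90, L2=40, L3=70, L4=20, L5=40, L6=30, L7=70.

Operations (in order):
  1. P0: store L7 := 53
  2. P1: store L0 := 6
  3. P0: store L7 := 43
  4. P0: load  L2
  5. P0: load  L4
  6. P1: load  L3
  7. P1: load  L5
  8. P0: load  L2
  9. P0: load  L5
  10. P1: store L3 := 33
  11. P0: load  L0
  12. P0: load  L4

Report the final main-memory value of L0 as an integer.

memory[L0] = 6

step 1: P0: store L7 := 53  ⟶  MI  (L7)  txn=BusRdX  M[L7]=70
step 2: P1: store L0 := 6  ⟶  IM  (L0)  txn=BusRdX  M[L0]=20
step 3: P0: store L7 := 43  ⟶  MI  (L7)  txn=∅  M[L7]=70
step 4: P0: load  L2  ⟶  EI  (L2)  txn=BusRd  M[L2]=40
step 5: P0: load  L4  ⟶  EI  (L4)  txn=BusRd  M[L4]=20
step 6: P1: load  L3  ⟶  IE  (L3)  txn=BusRd  M[L3]=70
step 7: P1: load  L5  ⟶  IE  (L5)  txn=BusRd  M[L5]=40
step 8: P0: load  L2  ⟶  EI  (L2)  txn=∅  M[L2]=40
step 9: P0: load  L5  ⟶  SS  (L5)  txn=BusRd  M[L5]=40
step 10: P1: store L3 := 33  ⟶  IM  (L3)  txn=∅  M[L3]=70
step 11: P0: load  L0  ⟶  SS  (L0)  txn=BusRd+Flush  M[L0]=6
step 12: P0: load  L4  ⟶  EI  (L4)  txn=∅  M[L4]=20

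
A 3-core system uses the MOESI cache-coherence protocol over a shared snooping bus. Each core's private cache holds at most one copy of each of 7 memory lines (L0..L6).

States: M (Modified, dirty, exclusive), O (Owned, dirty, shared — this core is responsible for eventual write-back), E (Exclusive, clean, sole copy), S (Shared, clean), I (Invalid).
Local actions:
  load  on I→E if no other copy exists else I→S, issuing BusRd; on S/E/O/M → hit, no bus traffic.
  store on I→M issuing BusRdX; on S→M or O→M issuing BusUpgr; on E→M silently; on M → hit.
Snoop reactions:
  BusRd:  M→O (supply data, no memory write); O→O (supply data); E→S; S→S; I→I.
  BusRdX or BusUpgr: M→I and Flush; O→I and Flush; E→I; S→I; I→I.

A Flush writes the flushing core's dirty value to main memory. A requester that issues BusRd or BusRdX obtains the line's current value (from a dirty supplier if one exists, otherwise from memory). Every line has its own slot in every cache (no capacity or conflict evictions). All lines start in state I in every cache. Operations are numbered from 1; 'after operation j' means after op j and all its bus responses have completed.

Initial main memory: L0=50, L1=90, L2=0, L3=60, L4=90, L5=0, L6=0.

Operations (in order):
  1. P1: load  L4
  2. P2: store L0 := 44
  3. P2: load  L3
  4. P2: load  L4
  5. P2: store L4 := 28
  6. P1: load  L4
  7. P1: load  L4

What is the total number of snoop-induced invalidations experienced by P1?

  op1 P1: load  L4 → I/E/I on L4; bus BusRd; mem=90
  op2 P2: store L0 := 44 → I/I/M on L0; bus BusRdX; mem=50
  op3 P2: load  L3 → I/I/E on L3; bus BusRd; mem=60
  op4 P2: load  L4 → I/S/S on L4; bus BusRd; mem=90
  op5 P2: store L4 := 28 → I/I/M on L4; bus BusUpgr; mem=90
  op6 P1: load  L4 → I/S/O on L4; bus BusRd; mem=90
  op7 P1: load  L4 → I/S/O on L4; bus (none); mem=90

invalidations = 1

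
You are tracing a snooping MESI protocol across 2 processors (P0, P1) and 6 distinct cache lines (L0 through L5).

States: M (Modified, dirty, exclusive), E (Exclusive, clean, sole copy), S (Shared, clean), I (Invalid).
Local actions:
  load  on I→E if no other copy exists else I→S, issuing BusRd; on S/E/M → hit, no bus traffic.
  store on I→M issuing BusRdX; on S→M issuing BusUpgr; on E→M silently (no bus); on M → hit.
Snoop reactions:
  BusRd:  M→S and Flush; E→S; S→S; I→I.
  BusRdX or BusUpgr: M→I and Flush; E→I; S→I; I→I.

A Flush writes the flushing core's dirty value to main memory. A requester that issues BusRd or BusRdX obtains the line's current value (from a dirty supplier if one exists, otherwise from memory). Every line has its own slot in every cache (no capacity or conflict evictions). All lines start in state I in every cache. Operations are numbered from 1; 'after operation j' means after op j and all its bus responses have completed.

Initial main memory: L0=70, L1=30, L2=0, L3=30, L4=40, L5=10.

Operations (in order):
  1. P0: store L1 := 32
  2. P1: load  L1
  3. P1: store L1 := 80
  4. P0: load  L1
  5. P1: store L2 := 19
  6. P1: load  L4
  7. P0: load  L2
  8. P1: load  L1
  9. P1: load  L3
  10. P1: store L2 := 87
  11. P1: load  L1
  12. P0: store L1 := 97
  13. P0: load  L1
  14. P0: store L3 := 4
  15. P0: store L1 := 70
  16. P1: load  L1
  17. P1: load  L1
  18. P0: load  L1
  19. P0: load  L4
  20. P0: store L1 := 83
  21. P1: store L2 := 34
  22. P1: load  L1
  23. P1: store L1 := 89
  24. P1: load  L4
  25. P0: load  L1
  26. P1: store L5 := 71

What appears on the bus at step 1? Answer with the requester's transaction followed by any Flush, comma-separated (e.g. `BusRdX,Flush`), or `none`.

[1] P0: store L1 := 32 | P0:M(32), P1:I | bus: BusRdX
[2] P1: load  L1 | P0:S(32), P1:S(32) | bus: BusRd,Flush
[3] P1: store L1 := 80 | P0:I, P1:M(80) | bus: BusUpgr
[4] P0: load  L1 | P0:S(80), P1:S(80) | bus: BusRd,Flush
[5] P1: store L2 := 19 | P0:I, P1:M(19) | bus: BusRdX
[6] P1: load  L4 | P0:I, P1:E(40) | bus: BusRd
[7] P0: load  L2 | P0:S(19), P1:S(19) | bus: BusRd,Flush
[8] P1: load  L1 | P0:S(80), P1:S(80) | bus: none
[9] P1: load  L3 | P0:I, P1:E(30) | bus: BusRd
[10] P1: store L2 := 87 | P0:I, P1:M(87) | bus: BusUpgr
[11] P1: load  L1 | P0:S(80), P1:S(80) | bus: none
[12] P0: store L1 := 97 | P0:M(97), P1:I | bus: BusUpgr
[13] P0: load  L1 | P0:M(97), P1:I | bus: none
[14] P0: store L3 := 4 | P0:M(4), P1:I | bus: BusRdX
[15] P0: store L1 := 70 | P0:M(70), P1:I | bus: none
[16] P1: load  L1 | P0:S(70), P1:S(70) | bus: BusRd,Flush
[17] P1: load  L1 | P0:S(70), P1:S(70) | bus: none
[18] P0: load  L1 | P0:S(70), P1:S(70) | bus: none
[19] P0: load  L4 | P0:S(40), P1:S(40) | bus: BusRd
[20] P0: store L1 := 83 | P0:M(83), P1:I | bus: BusUpgr
[21] P1: store L2 := 34 | P0:I, P1:M(34) | bus: none
[22] P1: load  L1 | P0:S(83), P1:S(83) | bus: BusRd,Flush
[23] P1: store L1 := 89 | P0:I, P1:M(89) | bus: BusUpgr
[24] P1: load  L4 | P0:S(40), P1:S(40) | bus: none
[25] P0: load  L1 | P0:S(89), P1:S(89) | bus: BusRd,Flush
[26] P1: store L5 := 71 | P0:I, P1:M(71) | bus: BusRdX

bus = BusRdX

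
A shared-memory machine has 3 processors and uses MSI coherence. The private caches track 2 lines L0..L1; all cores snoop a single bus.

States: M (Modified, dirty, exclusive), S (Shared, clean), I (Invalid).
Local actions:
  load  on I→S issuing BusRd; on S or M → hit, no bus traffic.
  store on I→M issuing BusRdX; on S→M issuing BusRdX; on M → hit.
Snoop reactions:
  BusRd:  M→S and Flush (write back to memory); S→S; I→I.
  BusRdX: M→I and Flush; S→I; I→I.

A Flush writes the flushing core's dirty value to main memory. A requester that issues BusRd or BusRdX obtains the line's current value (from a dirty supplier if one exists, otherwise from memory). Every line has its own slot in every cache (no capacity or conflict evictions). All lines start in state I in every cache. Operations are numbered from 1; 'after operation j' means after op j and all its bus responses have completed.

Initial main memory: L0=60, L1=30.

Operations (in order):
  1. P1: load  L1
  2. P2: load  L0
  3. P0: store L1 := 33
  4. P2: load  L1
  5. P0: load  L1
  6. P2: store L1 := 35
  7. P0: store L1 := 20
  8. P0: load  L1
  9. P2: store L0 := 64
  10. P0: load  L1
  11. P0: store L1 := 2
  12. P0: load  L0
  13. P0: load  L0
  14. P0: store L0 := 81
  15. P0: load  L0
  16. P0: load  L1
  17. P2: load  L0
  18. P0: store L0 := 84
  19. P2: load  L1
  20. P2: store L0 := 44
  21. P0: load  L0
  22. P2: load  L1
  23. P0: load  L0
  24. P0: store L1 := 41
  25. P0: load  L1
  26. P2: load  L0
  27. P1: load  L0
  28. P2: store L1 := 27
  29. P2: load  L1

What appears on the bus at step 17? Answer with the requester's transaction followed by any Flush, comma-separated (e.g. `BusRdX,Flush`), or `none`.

  op1 P1: load  L1 → I/S/I on L1; bus BusRd; mem=30
  op2 P2: load  L0 → I/I/S on L0; bus BusRd; mem=60
  op3 P0: store L1 := 33 → M/I/I on L1; bus BusRdX; mem=30
  op4 P2: load  L1 → S/I/S on L1; bus BusRd Flush; mem=33
  op5 P0: load  L1 → S/I/S on L1; bus (none); mem=33
  op6 P2: store L1 := 35 → I/I/M on L1; bus BusRdX; mem=33
  op7 P0: store L1 := 20 → M/I/I on L1; bus BusRdX Flush; mem=35
  op8 P0: load  L1 → M/I/I on L1; bus (none); mem=35
  op9 P2: store L0 := 64 → I/I/M on L0; bus BusRdX; mem=60
  op10 P0: load  L1 → M/I/I on L1; bus (none); mem=35
  op11 P0: store L1 := 2 → M/I/I on L1; bus (none); mem=35
  op12 P0: load  L0 → S/I/S on L0; bus BusRd Flush; mem=64
  op13 P0: load  L0 → S/I/S on L0; bus (none); mem=64
  op14 P0: store L0 := 81 → M/I/I on L0; bus BusRdX; mem=64
  op15 P0: load  L0 → M/I/I on L0; bus (none); mem=64
  op16 P0: load  L1 → M/I/I on L1; bus (none); mem=35
  op17 P2: load  L0 → S/I/S on L0; bus BusRd Flush; mem=81
  op18 P0: store L0 := 84 → M/I/I on L0; bus BusRdX; mem=81
  op19 P2: load  L1 → S/I/S on L1; bus BusRd Flush; mem=2
  op20 P2: store L0 := 44 → I/I/M on L0; bus BusRdX Flush; mem=84
  op21 P0: load  L0 → S/I/S on L0; bus BusRd Flush; mem=44
  op22 P2: load  L1 → S/I/S on L1; bus (none); mem=2
  op23 P0: load  L0 → S/I/S on L0; bus (none); mem=44
  op24 P0: store L1 := 41 → M/I/I on L1; bus BusRdX; mem=2
  op25 P0: load  L1 → M/I/I on L1; bus (none); mem=2
  op26 P2: load  L0 → S/I/S on L0; bus (none); mem=44
  op27 P1: load  L0 → S/S/S on L0; bus BusRd; mem=44
  op28 P2: store L1 := 27 → I/I/M on L1; bus BusRdX Flush; mem=41
  op29 P2: load  L1 → I/I/M on L1; bus (none); mem=41

bus = BusRd,Flush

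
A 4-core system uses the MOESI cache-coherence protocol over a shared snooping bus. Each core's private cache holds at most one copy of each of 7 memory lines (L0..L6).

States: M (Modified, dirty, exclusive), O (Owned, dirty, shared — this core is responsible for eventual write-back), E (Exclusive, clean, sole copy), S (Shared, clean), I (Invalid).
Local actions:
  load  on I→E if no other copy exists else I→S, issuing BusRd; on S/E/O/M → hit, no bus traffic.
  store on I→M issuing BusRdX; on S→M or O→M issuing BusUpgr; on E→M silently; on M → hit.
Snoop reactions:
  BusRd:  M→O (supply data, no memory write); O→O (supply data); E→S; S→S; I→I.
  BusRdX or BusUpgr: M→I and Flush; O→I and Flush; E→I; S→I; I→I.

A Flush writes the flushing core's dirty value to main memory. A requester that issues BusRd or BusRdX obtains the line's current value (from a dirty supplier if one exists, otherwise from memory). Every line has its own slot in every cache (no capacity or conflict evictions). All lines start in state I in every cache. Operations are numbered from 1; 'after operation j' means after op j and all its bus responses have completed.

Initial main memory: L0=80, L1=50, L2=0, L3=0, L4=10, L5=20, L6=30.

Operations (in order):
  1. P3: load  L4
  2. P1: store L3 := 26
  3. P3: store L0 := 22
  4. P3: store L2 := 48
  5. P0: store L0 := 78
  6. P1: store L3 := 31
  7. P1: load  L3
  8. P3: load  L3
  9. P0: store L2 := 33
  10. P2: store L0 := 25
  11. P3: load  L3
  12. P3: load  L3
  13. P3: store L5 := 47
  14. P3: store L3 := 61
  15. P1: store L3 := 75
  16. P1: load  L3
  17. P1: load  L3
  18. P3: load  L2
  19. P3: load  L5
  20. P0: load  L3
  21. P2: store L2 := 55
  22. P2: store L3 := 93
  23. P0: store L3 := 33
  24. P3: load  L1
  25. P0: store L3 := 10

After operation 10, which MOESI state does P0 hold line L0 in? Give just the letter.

state = I

step 1: P3: load  L4  ⟶  IIIE  (L4)  txn=BusRd  M[L4]=10
step 2: P1: store L3 := 26  ⟶  IMII  (L3)  txn=BusRdX  M[L3]=0
step 3: P3: store L0 := 22  ⟶  IIIM  (L0)  txn=BusRdX  M[L0]=80
step 4: P3: store L2 := 48  ⟶  IIIM  (L2)  txn=BusRdX  M[L2]=0
step 5: P0: store L0 := 78  ⟶  MIII  (L0)  txn=BusRdX+Flush  M[L0]=22
step 6: P1: store L3 := 31  ⟶  IMII  (L3)  txn=∅  M[L3]=0
step 7: P1: load  L3  ⟶  IMII  (L3)  txn=∅  M[L3]=0
step 8: P3: load  L3  ⟶  IOIS  (L3)  txn=BusRd  M[L3]=0
step 9: P0: store L2 := 33  ⟶  MIII  (L2)  txn=BusRdX+Flush  M[L2]=48
step 10: P2: store L0 := 25  ⟶  IIMI  (L0)  txn=BusRdX+Flush  M[L0]=78
step 11: P3: load  L3  ⟶  IOIS  (L3)  txn=∅  M[L3]=0
step 12: P3: load  L3  ⟶  IOIS  (L3)  txn=∅  M[L3]=0
step 13: P3: store L5 := 47  ⟶  IIIM  (L5)  txn=BusRdX  M[L5]=20
step 14: P3: store L3 := 61  ⟶  IIIM  (L3)  txn=BusUpgr+Flush  M[L3]=31
step 15: P1: store L3 := 75  ⟶  IMII  (L3)  txn=BusRdX+Flush  M[L3]=61
step 16: P1: load  L3  ⟶  IMII  (L3)  txn=∅  M[L3]=61
step 17: P1: load  L3  ⟶  IMII  (L3)  txn=∅  M[L3]=61
step 18: P3: load  L2  ⟶  OIIS  (L2)  txn=BusRd  M[L2]=48
step 19: P3: load  L5  ⟶  IIIM  (L5)  txn=∅  M[L5]=20
step 20: P0: load  L3  ⟶  SOII  (L3)  txn=BusRd  M[L3]=61
step 21: P2: store L2 := 55  ⟶  IIMI  (L2)  txn=BusRdX+Flush  M[L2]=33
step 22: P2: store L3 := 93  ⟶  IIMI  (L3)  txn=BusRdX+Flush  M[L3]=75
step 23: P0: store L3 := 33  ⟶  MIII  (L3)  txn=BusRdX+Flush  M[L3]=93
step 24: P3: load  L1  ⟶  IIIE  (L1)  txn=BusRd  M[L1]=50
step 25: P0: store L3 := 10  ⟶  MIII  (L3)  txn=∅  M[L3]=93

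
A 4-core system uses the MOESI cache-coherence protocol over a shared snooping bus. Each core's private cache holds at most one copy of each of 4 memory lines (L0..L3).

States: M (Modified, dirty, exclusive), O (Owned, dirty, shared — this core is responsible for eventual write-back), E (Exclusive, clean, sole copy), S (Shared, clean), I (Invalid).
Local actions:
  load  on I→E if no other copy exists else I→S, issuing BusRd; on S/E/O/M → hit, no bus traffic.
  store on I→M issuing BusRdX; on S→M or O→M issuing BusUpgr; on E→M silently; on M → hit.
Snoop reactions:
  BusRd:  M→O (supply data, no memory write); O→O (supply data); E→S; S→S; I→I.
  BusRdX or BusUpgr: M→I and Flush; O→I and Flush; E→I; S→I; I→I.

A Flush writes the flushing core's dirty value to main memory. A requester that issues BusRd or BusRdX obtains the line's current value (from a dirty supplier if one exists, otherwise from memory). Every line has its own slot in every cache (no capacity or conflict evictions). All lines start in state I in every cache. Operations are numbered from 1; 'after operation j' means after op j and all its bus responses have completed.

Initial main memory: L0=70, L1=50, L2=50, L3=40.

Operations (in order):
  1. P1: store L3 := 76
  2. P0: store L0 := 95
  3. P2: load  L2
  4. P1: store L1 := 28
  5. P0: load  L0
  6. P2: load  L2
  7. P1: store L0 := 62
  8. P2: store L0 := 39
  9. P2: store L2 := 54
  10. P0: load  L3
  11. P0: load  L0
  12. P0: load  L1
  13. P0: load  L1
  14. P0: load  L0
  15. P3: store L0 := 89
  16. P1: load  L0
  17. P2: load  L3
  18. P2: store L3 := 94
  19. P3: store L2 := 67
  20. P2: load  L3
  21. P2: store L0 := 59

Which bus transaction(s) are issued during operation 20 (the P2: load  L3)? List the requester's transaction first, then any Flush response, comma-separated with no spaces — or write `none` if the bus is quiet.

[1] P1: store L3 := 76 | P0:I, P1:M(76), P2:I, P3:I | bus: BusRdX
[2] P0: store L0 := 95 | P0:M(95), P1:I, P2:I, P3:I | bus: BusRdX
[3] P2: load  L2 | P0:I, P1:I, P2:E(50), P3:I | bus: BusRd
[4] P1: store L1 := 28 | P0:I, P1:M(28), P2:I, P3:I | bus: BusRdX
[5] P0: load  L0 | P0:M(95), P1:I, P2:I, P3:I | bus: none
[6] P2: load  L2 | P0:I, P1:I, P2:E(50), P3:I | bus: none
[7] P1: store L0 := 62 | P0:I, P1:M(62), P2:I, P3:I | bus: BusRdX,Flush
[8] P2: store L0 := 39 | P0:I, P1:I, P2:M(39), P3:I | bus: BusRdX,Flush
[9] P2: store L2 := 54 | P0:I, P1:I, P2:M(54), P3:I | bus: none
[10] P0: load  L3 | P0:S(76), P1:O(76), P2:I, P3:I | bus: BusRd
[11] P0: load  L0 | P0:S(39), P1:I, P2:O(39), P3:I | bus: BusRd
[12] P0: load  L1 | P0:S(28), P1:O(28), P2:I, P3:I | bus: BusRd
[13] P0: load  L1 | P0:S(28), P1:O(28), P2:I, P3:I | bus: none
[14] P0: load  L0 | P0:S(39), P1:I, P2:O(39), P3:I | bus: none
[15] P3: store L0 := 89 | P0:I, P1:I, P2:I, P3:M(89) | bus: BusRdX,Flush
[16] P1: load  L0 | P0:I, P1:S(89), P2:I, P3:O(89) | bus: BusRd
[17] P2: load  L3 | P0:S(76), P1:O(76), P2:S(76), P3:I | bus: BusRd
[18] P2: store L3 := 94 | P0:I, P1:I, P2:M(94), P3:I | bus: BusUpgr,Flush
[19] P3: store L2 := 67 | P0:I, P1:I, P2:I, P3:M(67) | bus: BusRdX,Flush
[20] P2: load  L3 | P0:I, P1:I, P2:M(94), P3:I | bus: none
[21] P2: store L0 := 59 | P0:I, P1:I, P2:M(59), P3:I | bus: BusRdX,Flush

bus = none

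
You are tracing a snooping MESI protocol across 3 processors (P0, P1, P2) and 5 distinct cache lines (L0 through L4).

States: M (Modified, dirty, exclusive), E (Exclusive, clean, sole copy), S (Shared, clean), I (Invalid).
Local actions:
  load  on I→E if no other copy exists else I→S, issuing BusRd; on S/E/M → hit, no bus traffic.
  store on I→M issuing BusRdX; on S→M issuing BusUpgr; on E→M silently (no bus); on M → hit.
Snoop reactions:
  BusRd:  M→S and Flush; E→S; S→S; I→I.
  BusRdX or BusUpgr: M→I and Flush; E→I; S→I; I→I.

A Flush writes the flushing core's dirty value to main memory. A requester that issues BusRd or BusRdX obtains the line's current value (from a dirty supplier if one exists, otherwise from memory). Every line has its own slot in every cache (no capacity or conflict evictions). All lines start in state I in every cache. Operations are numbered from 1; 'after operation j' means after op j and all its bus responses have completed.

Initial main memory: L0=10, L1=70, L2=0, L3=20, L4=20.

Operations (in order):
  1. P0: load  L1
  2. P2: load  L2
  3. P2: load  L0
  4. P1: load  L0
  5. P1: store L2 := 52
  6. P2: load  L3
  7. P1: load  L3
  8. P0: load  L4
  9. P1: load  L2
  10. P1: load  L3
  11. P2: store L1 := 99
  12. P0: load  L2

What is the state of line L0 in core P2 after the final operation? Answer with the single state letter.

state = S

1. P0: load  L1  bus=[BusRd]  L1: P0=E P1=I P2=I  mem[L1]=70
2. P2: load  L2  bus=[BusRd]  L2: P0=I P1=I P2=E  mem[L2]=0
3. P2: load  L0  bus=[BusRd]  L0: P0=I P1=I P2=E  mem[L0]=10
4. P1: load  L0  bus=[BusRd]  L0: P0=I P1=S P2=S  mem[L0]=10
5. P1: store L2 := 52  bus=[BusRdX]  L2: P0=I P1=M P2=I  mem[L2]=0
6. P2: load  L3  bus=[BusRd]  L3: P0=I P1=I P2=E  mem[L3]=20
7. P1: load  L3  bus=[BusRd]  L3: P0=I P1=S P2=S  mem[L3]=20
8. P0: load  L4  bus=[BusRd]  L4: P0=E P1=I P2=I  mem[L4]=20
9. P1: load  L2  bus=[-]  L2: P0=I P1=M P2=I  mem[L2]=0
10. P1: load  L3  bus=[-]  L3: P0=I P1=S P2=S  mem[L3]=20
11. P2: store L1 := 99  bus=[BusRdX]  L1: P0=I P1=I P2=M  mem[L1]=70
12. P0: load  L2  bus=[BusRd,Flush]  L2: P0=S P1=S P2=I  mem[L2]=52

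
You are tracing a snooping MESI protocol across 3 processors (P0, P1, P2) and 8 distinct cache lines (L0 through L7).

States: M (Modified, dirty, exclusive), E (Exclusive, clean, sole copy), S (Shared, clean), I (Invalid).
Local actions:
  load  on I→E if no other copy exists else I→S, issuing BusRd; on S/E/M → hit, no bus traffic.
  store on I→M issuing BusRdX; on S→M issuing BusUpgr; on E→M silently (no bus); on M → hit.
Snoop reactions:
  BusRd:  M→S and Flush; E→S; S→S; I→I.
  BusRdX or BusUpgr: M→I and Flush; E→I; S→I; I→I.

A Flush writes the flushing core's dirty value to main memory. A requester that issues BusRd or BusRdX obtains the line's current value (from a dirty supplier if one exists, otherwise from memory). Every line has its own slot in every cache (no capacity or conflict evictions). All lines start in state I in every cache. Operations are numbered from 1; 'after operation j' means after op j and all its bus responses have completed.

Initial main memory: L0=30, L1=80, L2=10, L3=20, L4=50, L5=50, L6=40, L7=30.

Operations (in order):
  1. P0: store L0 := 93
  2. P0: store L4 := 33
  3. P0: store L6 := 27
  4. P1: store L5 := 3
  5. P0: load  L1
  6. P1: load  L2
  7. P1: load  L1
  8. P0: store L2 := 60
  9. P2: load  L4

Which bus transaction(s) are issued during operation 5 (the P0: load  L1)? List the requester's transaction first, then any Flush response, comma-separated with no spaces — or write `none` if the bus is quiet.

1. P0: store L0 := 93  bus=[BusRdX]  L0: P0=M P1=I P2=I  mem[L0]=30
2. P0: store L4 := 33  bus=[BusRdX]  L4: P0=M P1=I P2=I  mem[L4]=50
3. P0: store L6 := 27  bus=[BusRdX]  L6: P0=M P1=I P2=I  mem[L6]=40
4. P1: store L5 := 3  bus=[BusRdX]  L5: P0=I P1=M P2=I  mem[L5]=50
5. P0: load  L1  bus=[BusRd]  L1: P0=E P1=I P2=I  mem[L1]=80
6. P1: load  L2  bus=[BusRd]  L2: P0=I P1=E P2=I  mem[L2]=10
7. P1: load  L1  bus=[BusRd]  L1: P0=S P1=S P2=I  mem[L1]=80
8. P0: store L2 := 60  bus=[BusRdX]  L2: P0=M P1=I P2=I  mem[L2]=10
9. P2: load  L4  bus=[BusRd,Flush]  L4: P0=S P1=I P2=S  mem[L4]=33

bus = BusRd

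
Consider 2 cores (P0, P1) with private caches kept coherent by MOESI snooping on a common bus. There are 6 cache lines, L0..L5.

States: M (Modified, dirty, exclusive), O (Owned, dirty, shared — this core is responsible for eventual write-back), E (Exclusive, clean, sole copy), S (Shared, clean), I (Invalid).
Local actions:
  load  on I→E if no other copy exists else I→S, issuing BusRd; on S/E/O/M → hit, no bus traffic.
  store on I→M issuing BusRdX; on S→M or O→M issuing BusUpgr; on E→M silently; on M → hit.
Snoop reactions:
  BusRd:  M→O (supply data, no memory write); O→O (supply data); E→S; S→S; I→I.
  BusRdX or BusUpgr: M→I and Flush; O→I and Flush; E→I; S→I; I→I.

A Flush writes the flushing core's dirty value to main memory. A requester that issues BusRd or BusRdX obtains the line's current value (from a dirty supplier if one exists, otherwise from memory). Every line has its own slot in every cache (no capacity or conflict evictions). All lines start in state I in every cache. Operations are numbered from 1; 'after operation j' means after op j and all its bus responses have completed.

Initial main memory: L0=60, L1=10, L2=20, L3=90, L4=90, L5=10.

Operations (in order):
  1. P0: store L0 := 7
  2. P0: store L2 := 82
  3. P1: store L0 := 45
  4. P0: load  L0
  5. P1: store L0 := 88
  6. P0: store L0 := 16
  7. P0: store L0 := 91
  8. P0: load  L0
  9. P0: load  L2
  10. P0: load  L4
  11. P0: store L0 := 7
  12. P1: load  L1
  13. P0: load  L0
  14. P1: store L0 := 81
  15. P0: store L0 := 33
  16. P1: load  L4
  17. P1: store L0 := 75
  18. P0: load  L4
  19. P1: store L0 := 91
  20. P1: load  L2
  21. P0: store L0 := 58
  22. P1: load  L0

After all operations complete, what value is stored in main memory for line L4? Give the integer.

memory[L4] = 90

[1] P0: store L0 := 7 | P0:M(7), P1:I | bus: BusRdX
[2] P0: store L2 := 82 | P0:M(82), P1:I | bus: BusRdX
[3] P1: store L0 := 45 | P0:I, P1:M(45) | bus: BusRdX,Flush
[4] P0: load  L0 | P0:S(45), P1:O(45) | bus: BusRd
[5] P1: store L0 := 88 | P0:I, P1:M(88) | bus: BusUpgr
[6] P0: store L0 := 16 | P0:M(16), P1:I | bus: BusRdX,Flush
[7] P0: store L0 := 91 | P0:M(91), P1:I | bus: none
[8] P0: load  L0 | P0:M(91), P1:I | bus: none
[9] P0: load  L2 | P0:M(82), P1:I | bus: none
[10] P0: load  L4 | P0:E(90), P1:I | bus: BusRd
[11] P0: store L0 := 7 | P0:M(7), P1:I | bus: none
[12] P1: load  L1 | P0:I, P1:E(10) | bus: BusRd
[13] P0: load  L0 | P0:M(7), P1:I | bus: none
[14] P1: store L0 := 81 | P0:I, P1:M(81) | bus: BusRdX,Flush
[15] P0: store L0 := 33 | P0:M(33), P1:I | bus: BusRdX,Flush
[16] P1: load  L4 | P0:S(90), P1:S(90) | bus: BusRd
[17] P1: store L0 := 75 | P0:I, P1:M(75) | bus: BusRdX,Flush
[18] P0: load  L4 | P0:S(90), P1:S(90) | bus: none
[19] P1: store L0 := 91 | P0:I, P1:M(91) | bus: none
[20] P1: load  L2 | P0:O(82), P1:S(82) | bus: BusRd
[21] P0: store L0 := 58 | P0:M(58), P1:I | bus: BusRdX,Flush
[22] P1: load  L0 | P0:O(58), P1:S(58) | bus: BusRd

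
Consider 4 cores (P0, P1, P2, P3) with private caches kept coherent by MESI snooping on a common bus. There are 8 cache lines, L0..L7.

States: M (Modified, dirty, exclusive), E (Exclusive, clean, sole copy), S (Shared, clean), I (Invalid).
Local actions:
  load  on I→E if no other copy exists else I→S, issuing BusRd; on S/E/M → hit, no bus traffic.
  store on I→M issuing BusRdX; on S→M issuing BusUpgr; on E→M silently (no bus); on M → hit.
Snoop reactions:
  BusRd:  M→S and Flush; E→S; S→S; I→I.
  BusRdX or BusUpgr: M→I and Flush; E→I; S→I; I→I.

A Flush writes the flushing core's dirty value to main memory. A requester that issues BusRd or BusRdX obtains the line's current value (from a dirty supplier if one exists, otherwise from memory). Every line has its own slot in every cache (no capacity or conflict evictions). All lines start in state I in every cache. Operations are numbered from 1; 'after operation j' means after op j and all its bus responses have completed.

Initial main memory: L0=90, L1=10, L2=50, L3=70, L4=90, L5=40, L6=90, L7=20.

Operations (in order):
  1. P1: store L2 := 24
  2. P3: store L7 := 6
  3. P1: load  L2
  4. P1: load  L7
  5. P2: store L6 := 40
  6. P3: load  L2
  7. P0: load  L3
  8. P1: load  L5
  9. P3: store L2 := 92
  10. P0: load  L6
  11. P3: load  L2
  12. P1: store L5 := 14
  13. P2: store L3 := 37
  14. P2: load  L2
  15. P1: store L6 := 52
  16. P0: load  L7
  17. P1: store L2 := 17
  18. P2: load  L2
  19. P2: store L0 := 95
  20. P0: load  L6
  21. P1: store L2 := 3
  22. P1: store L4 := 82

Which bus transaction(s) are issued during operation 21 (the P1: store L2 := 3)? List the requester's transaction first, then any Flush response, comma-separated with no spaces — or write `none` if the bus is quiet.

bus = BusUpgr

1. P1: store L2 := 24  bus=[BusRdX]  L2: P0=I P1=M P2=I P3=I  mem[L2]=50
2. P3: store L7 := 6  bus=[BusRdX]  L7: P0=I P1=I P2=I P3=M  mem[L7]=20
3. P1: load  L2  bus=[-]  L2: P0=I P1=M P2=I P3=I  mem[L2]=50
4. P1: load  L7  bus=[BusRd,Flush]  L7: P0=I P1=S P2=I P3=S  mem[L7]=6
5. P2: store L6 := 40  bus=[BusRdX]  L6: P0=I P1=I P2=M P3=I  mem[L6]=90
6. P3: load  L2  bus=[BusRd,Flush]  L2: P0=I P1=S P2=I P3=S  mem[L2]=24
7. P0: load  L3  bus=[BusRd]  L3: P0=E P1=I P2=I P3=I  mem[L3]=70
8. P1: load  L5  bus=[BusRd]  L5: P0=I P1=E P2=I P3=I  mem[L5]=40
9. P3: store L2 := 92  bus=[BusUpgr]  L2: P0=I P1=I P2=I P3=M  mem[L2]=24
10. P0: load  L6  bus=[BusRd,Flush]  L6: P0=S P1=I P2=S P3=I  mem[L6]=40
11. P3: load  L2  bus=[-]  L2: P0=I P1=I P2=I P3=M  mem[L2]=24
12. P1: store L5 := 14  bus=[-]  L5: P0=I P1=M P2=I P3=I  mem[L5]=40
13. P2: store L3 := 37  bus=[BusRdX]  L3: P0=I P1=I P2=M P3=I  mem[L3]=70
14. P2: load  L2  bus=[BusRd,Flush]  L2: P0=I P1=I P2=S P3=S  mem[L2]=92
15. P1: store L6 := 52  bus=[BusRdX]  L6: P0=I P1=M P2=I P3=I  mem[L6]=40
16. P0: load  L7  bus=[BusRd]  L7: P0=S P1=S P2=I P3=S  mem[L7]=6
17. P1: store L2 := 17  bus=[BusRdX]  L2: P0=I P1=M P2=I P3=I  mem[L2]=92
18. P2: load  L2  bus=[BusRd,Flush]  L2: P0=I P1=S P2=S P3=I  mem[L2]=17
19. P2: store L0 := 95  bus=[BusRdX]  L0: P0=I P1=I P2=M P3=I  mem[L0]=90
20. P0: load  L6  bus=[BusRd,Flush]  L6: P0=S P1=S P2=I P3=I  mem[L6]=52
21. P1: store L2 := 3  bus=[BusUpgr]  L2: P0=I P1=M P2=I P3=I  mem[L2]=17
22. P1: store L4 := 82  bus=[BusRdX]  L4: P0=I P1=M P2=I P3=I  mem[L4]=90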